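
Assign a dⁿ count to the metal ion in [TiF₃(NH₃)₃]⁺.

Ligand charges: each fluoride is −1; ammonia is neutral. With an overall charge of +1 the titanium centre must be in the +4 oxidation state.
Ti sits in group 4, so the d-electron count is 4 − 4 = 0.

d0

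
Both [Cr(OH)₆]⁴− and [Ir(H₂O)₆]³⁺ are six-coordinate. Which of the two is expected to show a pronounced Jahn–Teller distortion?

[Cr(OH)₆]⁴−: Summing ligand charges against the −4 overall charge gives an oxidation state of +2 for chromium. Cr sits in group 6, so the d-electron count is 6 − 2 = 4. Hydroxide is a weak-field ligand for a first-row metal, so the complex is high-spin. The t₂g³e_g¹ (high-spin) configuration has an unevenly filled e_g set; the Jahn–Teller theorem predicts a tetragonal distortion (typically axial elongation) to lift the degeneracy.
[Ir(H₂O)₆]³⁺: Summing ligand charges against the +3 overall charge gives an oxidation state of +3 for iridium. Iridium is a group-9 element; Ir(III) is therefore d⁶. A 5d ion has a large Δₒ and is invariably low-spin. The d⁶ configuration leaves the e_g set evenly filled (or empty) — no strong Jahn–Teller driving force.

[Cr(OH)₆]⁴−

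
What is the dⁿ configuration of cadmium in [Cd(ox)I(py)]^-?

d10

Each oxalate is −2; each iodide is −1; pyridine is neutral; balancing the −1 overall charge requires Cd(II).
Cadmium is a group-12 element; Cd(II) is therefore d¹⁰.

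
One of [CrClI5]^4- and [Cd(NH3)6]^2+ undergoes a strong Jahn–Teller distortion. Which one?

[CrClI5]^4-: Summing ligand charges against the −4 overall charge gives an oxidation state of +2 for chromium. Cr sits in group 6, so the d-electron count is 6 − 2 = 4. Chloride and iodide are weak-field ligands for a first-row metal, so the complex is high-spin. The t₂g³e_g¹ (high-spin) configuration has an unevenly filled e_g set; the Jahn–Teller theorem predicts a tetragonal distortion (typically axial elongation) to lift the degeneracy.
[Cd(NH3)6]^2+: Ammonia is neutral; balancing the +2 overall charge requires Cd(II). Group 12 minus oxidation state 2 gives a d¹⁰ configuration. The d¹⁰ configuration leaves the e_g set evenly filled (or empty) — no strong Jahn–Teller driving force.

[CrClI5]^4-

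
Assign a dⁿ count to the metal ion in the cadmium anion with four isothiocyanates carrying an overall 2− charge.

d10

Summing ligand charges against the −2 overall charge gives an oxidation state of +2 for cadmium.
Group 12 minus oxidation state 2 gives a d¹⁰ configuration.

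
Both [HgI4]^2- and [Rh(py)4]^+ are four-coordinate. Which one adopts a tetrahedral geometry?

[HgI4]^2-

For [HgI4]^2-: Each iodide is −1; balancing the −2 overall charge requires Hg(II). Mercury is a group-12 element; Hg(II) is therefore d¹⁰. A d¹⁰ ion has no crystal-field stabilisation preference between square planar and tetrahedral, so four ligands adopt the sterically favoured tetrahedral geometry. → tetrahedral.
For [Rh(py)4]^+: Ligand charges: pyridine is neutral. With an overall charge of +1 the rhodium centre must be in the +1 oxidation state. Group 9 minus oxidation state 1 gives a d⁸ configuration. A 4d d⁸ ion has a large crystal-field splitting; square planar leaves the high-energy d_{x²−y²} orbital empty and maximises CFSE. → square planar.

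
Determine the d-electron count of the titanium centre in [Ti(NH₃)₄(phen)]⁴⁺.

d⁰

Ammonia is neutral; 1,10-phenanthroline is neutral; balancing the +4 overall charge requires Ti(IV).
Ti sits in group 4, so the d-electron count is 4 − 4 = 0.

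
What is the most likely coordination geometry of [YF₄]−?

tetrahedral

Summing ligand charges against the −1 overall charge gives an oxidation state of +3 for yttrium.
Y sits in group 3, so the d-electron count is 3 − 3 = 0.
With 4 monodentate ligands the coordination number is 4.
A d⁰ ion has no crystal-field stabilisation preference between square planar and tetrahedral, so four ligands adopt the sterically favoured tetrahedral geometry.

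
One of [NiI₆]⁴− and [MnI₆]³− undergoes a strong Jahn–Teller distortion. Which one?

[NiI₆]⁴−: Ligand charges: each iodide is −1. With an overall charge of −4 the nickel centre must be in the +2 oxidation state. Nickel is a group-10 element; Ni(II) is therefore d⁸. The d⁸ configuration leaves the e_g set evenly filled (or empty) — no strong Jahn–Teller driving force.
[MnI₆]³−: Summing ligand charges against the −3 overall charge gives an oxidation state of +3 for manganese. Manganese is a group-7 element; Mn(III) is therefore d⁴. Iodide is a weak-field ligand for a first-row metal, so the complex is high-spin. The t₂g³e_g¹ (high-spin) configuration has an unevenly filled e_g set; the Jahn–Teller theorem predicts a tetragonal distortion (typically axial elongation) to lift the degeneracy.

[MnI₆]³−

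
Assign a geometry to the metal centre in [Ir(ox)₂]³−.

Summing ligand charges against the −3 overall charge gives an oxidation state of +1 for iridium.
Group 9 minus oxidation state 1 gives a d⁸ configuration.
Counting donor atoms: 2×oxalate (bidentate) → 4 donors. Coordination number = 4.
A 5d d⁸ ion has a large crystal-field splitting; square planar leaves the high-energy d_{x²−y²} orbital empty and maximises CFSE.

square planar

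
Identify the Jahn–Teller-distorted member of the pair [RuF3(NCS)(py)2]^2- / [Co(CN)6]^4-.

[Co(CN)6]^4-

[RuF3(NCS)(py)2]^2-: Ligand charges: each fluoride is −1; each isothiocyanate is −1; pyridine is neutral. With an overall charge of −2 the ruthenium centre must be in the +2 oxidation state. Ruthenium is a group-8 element; Ru(II) is therefore d⁶. A 4d ion has a large Δₒ and is invariably low-spin. The d⁶ configuration leaves the e_g set evenly filled (or empty) — no strong Jahn–Teller driving force.
[Co(CN)6]^4-: Summing ligand charges against the −4 overall charge gives an oxidation state of +2 for cobalt. Group 9 minus oxidation state 2 gives a d⁷ configuration. Cyanide is a strong-field ligand (high in the spectrochemical series) for a first-row metal, so the complex is low-spin. The t₂g⁶e_g¹ (low-spin) configuration has an unevenly filled e_g set; the Jahn–Teller theorem predicts a tetragonal distortion (typically axial elongation) to lift the degeneracy.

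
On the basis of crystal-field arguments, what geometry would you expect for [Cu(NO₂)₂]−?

Summing ligand charges against the −1 overall charge gives an oxidation state of +1 for copper.
Group 11 minus oxidation state 1 gives a d¹⁰ configuration.
Coordination number: 2.
A d¹⁰ ion with only two ligands adopts a linear arrangement (sp hybridisation; no CFSE preference).

linear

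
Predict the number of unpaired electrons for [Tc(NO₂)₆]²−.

3

Ligand charges: each nitro (N-bound nitrite) is −1. With an overall charge of −2 the technetium centre must be in the +4 oxidation state.
Technetium is a group-7 element; Tc(IV) is therefore d³.
In an octahedral field the d³ configuration is t₂g³e_g⁰ (only one arrangement possible), giving 3 unpaired electrons.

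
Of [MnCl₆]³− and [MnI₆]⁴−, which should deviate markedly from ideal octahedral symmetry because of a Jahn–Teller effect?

[MnCl₆]³−: Ligand charges: each chloride is −1. With an overall charge of −3 the manganese centre must be in the +3 oxidation state. Manganese is a group-7 element; Mn(III) is therefore d⁴. Chloride is a weak-field ligand for a first-row metal, so the complex is high-spin. The t₂g³e_g¹ (high-spin) configuration has an unevenly filled e_g set; the Jahn–Teller theorem predicts a tetragonal distortion (typically axial elongation) to lift the degeneracy.
[MnI₆]⁴−: Summing ligand charges against the −4 overall charge gives an oxidation state of +2 for manganese. Manganese is a group-7 element; Mn(II) is therefore d⁵. Iodide is a weak-field ligand for a first-row metal, so the complex is high-spin. The d⁵ configuration leaves the e_g set evenly filled (or empty) — no strong Jahn–Teller driving force.

[MnCl₆]³−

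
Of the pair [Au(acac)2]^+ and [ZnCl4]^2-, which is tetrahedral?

For [Au(acac)2]^+: Ligand charges: each acetylacetonate is −1. With an overall charge of +1 the gold centre must be in the +3 oxidation state. Au sits in group 11, so the d-electron count is 11 − 3 = 8. A 5d d⁸ ion has a large crystal-field splitting; square planar leaves the high-energy d_{x²−y²} orbital empty and maximises CFSE. → square planar.
For [ZnCl4]^2-: Each chloride is −1; balancing the −2 overall charge requires Zn(II). Group 12 minus oxidation state 2 gives a d¹⁰ configuration. A d¹⁰ ion has no crystal-field stabilisation preference between square planar and tetrahedral, so four ligands adopt the sterically favoured tetrahedral geometry. → tetrahedral.

[ZnCl4]^2-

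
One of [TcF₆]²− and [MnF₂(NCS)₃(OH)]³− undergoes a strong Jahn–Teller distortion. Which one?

[TcF₆]²−: Each fluoride is −1; balancing the −2 overall charge requires Tc(IV). Technetium is a group-7 element; Tc(IV) is therefore d³. The d³ configuration leaves the e_g set evenly filled (or empty) — no strong Jahn–Teller driving force.
[MnF₂(NCS)₃(OH)]³−: Summing ligand charges against the −3 overall charge gives an oxidation state of +3 for manganese. Group 7 minus oxidation state 3 gives a d⁴ configuration. Fluoride, hydroxide, and isothiocyanate are weak-field ligands for a first-row metal, so the complex is high-spin. The t₂g³e_g¹ (high-spin) configuration has an unevenly filled e_g set; the Jahn–Teller theorem predicts a tetragonal distortion (typically axial elongation) to lift the degeneracy.

[MnF₂(NCS)₃(OH)]³−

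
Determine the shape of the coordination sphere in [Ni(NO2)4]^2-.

square planar

Each nitro (N-bound nitrite) is −1; balancing the −2 overall charge requires Ni(II).
Nickel is a group-10 element; Ni(II) is therefore d⁸.
With 4 monodentate ligands the coordination number is 4.
Nitro (N-bound nitrite) is a strong-field ligand (high in the spectrochemical series).
A 3d d⁸ ion with strong-field ligands gains enough CFSE to favour square planar over tetrahedral.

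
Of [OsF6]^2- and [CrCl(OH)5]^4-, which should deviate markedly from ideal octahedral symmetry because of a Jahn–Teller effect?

[OsF6]^2-: Summing ligand charges against the −2 overall charge gives an oxidation state of +4 for osmium. Os sits in group 8, so the d-electron count is 8 − 4 = 4. A 5d ion has a large Δₒ and is invariably low-spin. The d⁴ configuration leaves the e_g set evenly filled (or empty) — no strong Jahn–Teller driving force.
[CrCl(OH)5]^4-: Summing ligand charges against the −4 overall charge gives an oxidation state of +2 for chromium. Group 6 minus oxidation state 2 gives a d⁴ configuration. Chloride and hydroxide are weak-field ligands for a first-row metal, so the complex is high-spin. The t₂g³e_g¹ (high-spin) configuration has an unevenly filled e_g set; the Jahn–Teller theorem predicts a tetragonal distortion (typically axial elongation) to lift the degeneracy.

[CrCl(OH)5]^4-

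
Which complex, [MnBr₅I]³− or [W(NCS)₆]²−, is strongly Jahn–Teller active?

[MnBr₅I]³−: Each bromide is −1; each iodide is −1; balancing the −3 overall charge requires Mn(III). Mn sits in group 7, so the d-electron count is 7 − 3 = 4. Bromide and iodide are weak-field ligands for a first-row metal, so the complex is high-spin. The t₂g³e_g¹ (high-spin) configuration has an unevenly filled e_g set; the Jahn–Teller theorem predicts a tetragonal distortion (typically axial elongation) to lift the degeneracy.
[W(NCS)₆]²−: Ligand charges: each isothiocyanate is −1. With an overall charge of −2 the tungsten centre must be in the +4 oxidation state. Tungsten is a group-6 element; W(IV) is therefore d². The d² configuration leaves the e_g set evenly filled (or empty) — no strong Jahn–Teller driving force.

[MnBr₅I]³−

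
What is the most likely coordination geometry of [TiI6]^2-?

Ligand charges: each iodide is −1. With an overall charge of −2 the titanium centre must be in the +4 oxidation state.
Titanium is a group-4 element; Ti(IV) is therefore d⁰.
With 6 monodentate ligands the coordination number is 6.
Six donors around a single metal centre give an octahedral coordination sphere.

octahedral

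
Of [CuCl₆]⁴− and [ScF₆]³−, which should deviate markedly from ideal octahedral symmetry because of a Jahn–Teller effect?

[CuCl₆]⁴−

[CuCl₆]⁴−: Ligand charges: each chloride is −1. With an overall charge of −4 the copper centre must be in the +2 oxidation state. Group 11 minus oxidation state 2 gives a d⁹ configuration. The t₂g⁶e_g³ configuration has an unevenly filled e_g set; the Jahn–Teller theorem predicts a tetragonal distortion (typically axial elongation) to lift the degeneracy.
[ScF₆]³−: Ligand charges: each fluoride is −1. With an overall charge of −3 the scandium centre must be in the +3 oxidation state. Scandium is a group-3 element; Sc(III) is therefore d⁰. The d⁰ configuration leaves the e_g set evenly filled (or empty) — no strong Jahn–Teller driving force.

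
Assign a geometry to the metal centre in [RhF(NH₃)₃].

square planar

Summing ligand charges against the 0 overall charge gives an oxidation state of +1 for rhodium.
Group 9 minus oxidation state 1 gives a d⁸ configuration.
With 4 monodentate ligands the coordination number is 4.
A 4d d⁸ ion has a large crystal-field splitting; square planar leaves the high-energy d_{x²−y²} orbital empty and maximises CFSE.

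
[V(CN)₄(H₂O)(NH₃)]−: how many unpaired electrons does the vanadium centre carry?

2 unpaired electrons

Ligand charges: each cyanide is −1; water is neutral; ammonia is neutral. With an overall charge of −1 the vanadium centre must be in the +3 oxidation state.
Vanadium is a group-5 element; V(III) is therefore d².
In an octahedral field the d² configuration is t₂g²e_g⁰ (only one arrangement possible), giving 2 unpaired electrons.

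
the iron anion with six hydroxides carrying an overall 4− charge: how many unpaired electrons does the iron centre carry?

4 unpaired electrons

Summing ligand charges against the −4 overall charge gives an oxidation state of +2 for iron.
Fe sits in group 8, so the d-electron count is 8 − 2 = 6.
The spin state decides the count: Hydroxide is a weak-field ligand for a first-row metal, so the complex is high-spin.
An octahedral high-spin d⁶ ion is t₂g⁴e_g², giving 4 unpaired electrons.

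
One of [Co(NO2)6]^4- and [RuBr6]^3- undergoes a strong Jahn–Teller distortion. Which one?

[Co(NO2)6]^4-: Summing ligand charges against the −4 overall charge gives an oxidation state of +2 for cobalt. Cobalt is a group-9 element; Co(II) is therefore d⁷. Nitro (N-bound nitrite) is a strong-field ligand (high in the spectrochemical series) for a first-row metal, so the complex is low-spin. The t₂g⁶e_g¹ (low-spin) configuration has an unevenly filled e_g set; the Jahn–Teller theorem predicts a tetragonal distortion (typically axial elongation) to lift the degeneracy.
[RuBr6]^3-: Each bromide is −1; balancing the −3 overall charge requires Ru(III). Ruthenium is a group-8 element; Ru(III) is therefore d⁵. A 4d ion has a large Δₒ and is invariably low-spin. The d⁵ configuration leaves the e_g set evenly filled (or empty) — no strong Jahn–Teller driving force.

[Co(NO2)6]^4-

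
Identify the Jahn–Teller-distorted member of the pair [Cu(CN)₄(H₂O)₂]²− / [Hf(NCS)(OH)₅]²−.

[Cu(CN)₄(H₂O)₂]²−: Each cyanide is −1; water is neutral; balancing the −2 overall charge requires Cu(II). Copper is a group-11 element; Cu(II) is therefore d⁹. The t₂g⁶e_g³ configuration has an unevenly filled e_g set; the Jahn–Teller theorem predicts a tetragonal distortion (typically axial elongation) to lift the degeneracy.
[Hf(NCS)(OH)₅]²−: Each isothiocyanate is −1; each hydroxide is −1; balancing the −2 overall charge requires Hf(IV). Group 4 minus oxidation state 4 gives a d⁰ configuration. The d⁰ configuration leaves the e_g set evenly filled (or empty) — no strong Jahn–Teller driving force.

[Cu(CN)₄(H₂O)₂]²−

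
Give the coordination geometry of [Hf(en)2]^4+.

Summing ligand charges against the +4 overall charge gives an oxidation state of +4 for hafnium.
Group 4 minus oxidation state 4 gives a d⁰ configuration.
Counting donor atoms: 2×ethylenediamine (bidentate) → 4 donors. Coordination number = 4.
A d⁰ ion has no crystal-field stabilisation preference between square planar and tetrahedral, so four ligands adopt the sterically favoured tetrahedral geometry.

tetrahedral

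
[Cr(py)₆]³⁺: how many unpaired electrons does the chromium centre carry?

3 unpaired electrons

Pyridine is neutral; balancing the +3 overall charge requires Cr(III).
Chromium is a group-6 element; Cr(III) is therefore d³.
In an octahedral field the d³ configuration is t₂g³e_g⁰ (only one arrangement possible), giving 3 unpaired electrons.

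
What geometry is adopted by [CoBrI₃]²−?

tetrahedral

Ligand charges: each bromide is −1; each iodide is −1. With an overall charge of −2 the cobalt centre must be in the +2 oxidation state.
Cobalt is a group-9 element; Co(II) is therefore d⁷.
Coordination number: 4.
Bromide and iodide are weak-field ligands.
For a high-spin 3d d⁷ ion with weak-field ligands the small Δₜ gives little square-planar CFSE advantage, so four ligands adopt the sterically favoured tetrahedral geometry.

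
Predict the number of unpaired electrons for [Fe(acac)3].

5

Summing ligand charges against the 0 overall charge gives an oxidation state of +3 for iron.
Fe sits in group 8, so the d-electron count is 8 − 3 = 5.
Counting donor atoms: 3×acetylacetonate (bidentate) → 6 donors. Coordination number = 6.
The spin state decides the count: Acetylacetonate is a weak-field ligand for a first-row metal, so the complex is high-spin.
An octahedral high-spin d⁵ ion is t₂g³e_g², giving 5 unpaired electrons.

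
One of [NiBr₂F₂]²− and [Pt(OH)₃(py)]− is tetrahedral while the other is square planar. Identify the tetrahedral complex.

[NiBr₂F₂]²−

For [NiBr₂F₂]²−: Summing ligand charges against the −2 overall charge gives an oxidation state of +2 for nickel. Group 10 minus oxidation state 2 gives a d⁸ configuration. Bromide and fluoride are weak-field ligands. With weak-field ligands the CFSE gain from square planar is small, so a 3d d⁸ ion takes the sterically preferred tetrahedral geometry. → tetrahedral.
For [Pt(OH)₃(py)]−: Ligand charges: each hydroxide is −1; pyridine is neutral. With an overall charge of −1 the platinum centre must be in the +2 oxidation state. Pt sits in group 10, so the d-electron count is 10 − 2 = 8. A 5d d⁸ ion has a large crystal-field splitting; square planar leaves the high-energy d_{x²−y²} orbital empty and maximises CFSE. → square planar.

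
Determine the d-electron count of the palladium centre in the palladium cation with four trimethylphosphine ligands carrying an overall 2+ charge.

d8

Ligand charges: trimethylphosphine is neutral. With an overall charge of +2 the palladium centre must be in the +2 oxidation state.
Group 10 minus oxidation state 2 gives a d⁸ configuration.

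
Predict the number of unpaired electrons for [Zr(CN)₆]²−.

Ligand charges: each cyanide is −1. With an overall charge of −2 the zirconium centre must be in the +4 oxidation state.
Group 4 minus oxidation state 4 gives a d⁰ configuration.
In an octahedral field the d⁰ configuration is t₂g⁰e_g⁰, giving 0 unpaired electrons.

0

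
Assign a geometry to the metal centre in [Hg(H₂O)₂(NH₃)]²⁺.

Ligand charges: water is neutral; ammonia is neutral. With an overall charge of +2 the mercury centre must be in the +2 oxidation state.
Group 12 minus oxidation state 2 gives a d¹⁰ configuration.
Coordination number: 3.
Three ligands around a d¹⁰ centre minimise repulsion in a trigonal-planar arrangement.

trigonal planar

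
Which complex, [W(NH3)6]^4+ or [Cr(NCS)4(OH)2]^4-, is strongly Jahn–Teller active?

[W(NH3)6]^4+: Summing ligand charges against the +4 overall charge gives an oxidation state of +4 for tungsten. W sits in group 6, so the d-electron count is 6 − 4 = 2. The d² configuration leaves the e_g set evenly filled (or empty) — no strong Jahn–Teller driving force.
[Cr(NCS)4(OH)2]^4-: Each isothiocyanate is −1; each hydroxide is −1; balancing the −4 overall charge requires Cr(II). Chromium is a group-6 element; Cr(II) is therefore d⁴. Hydroxide and isothiocyanate are weak-field ligands for a first-row metal, so the complex is high-spin. The t₂g³e_g¹ (high-spin) configuration has an unevenly filled e_g set; the Jahn–Teller theorem predicts a tetragonal distortion (typically axial elongation) to lift the degeneracy.

[Cr(NCS)4(OH)2]^4-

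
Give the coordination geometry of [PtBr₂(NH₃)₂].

Ligand charges: each bromide is −1; ammonia is neutral. With an overall charge of 0 the platinum centre must be in the +2 oxidation state.
Platinum is a group-10 element; Pt(II) is therefore d⁸.
Coordination number: 4.
A 5d d⁸ ion has a large crystal-field splitting; square planar leaves the high-energy d_{x²−y²} orbital empty and maximises CFSE.

square planar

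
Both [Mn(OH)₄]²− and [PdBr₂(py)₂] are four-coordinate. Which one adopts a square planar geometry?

[PdBr₂(py)₂]

For [Mn(OH)₄]²−: Ligand charges: each hydroxide is −1. With an overall charge of −2 the manganese centre must be in the +2 oxidation state. Group 7 minus oxidation state 2 gives a d⁵ configuration. A high-spin d⁵ ion has zero CFSE in either geometry, so four ligands adopt the sterically favoured tetrahedral geometry. → tetrahedral.
For [PdBr₂(py)₂]: Each bromide is −1; pyridine is neutral; balancing the 0 overall charge requires Pd(II). Palladium is a group-10 element; Pd(II) is therefore d⁸. A 4d d⁸ ion has a large crystal-field splitting; square planar leaves the high-energy d_{x²−y²} orbital empty and maximises CFSE. → square planar.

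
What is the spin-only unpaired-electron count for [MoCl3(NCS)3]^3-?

Ligand charges: each chloride is −1; each isothiocyanate is −1. With an overall charge of −3 the molybdenum centre must be in the +3 oxidation state.
Molybdenum is a group-6 element; Mo(III) is therefore d³.
In an octahedral field the d³ configuration is t₂g³e_g⁰ (only one arrangement possible), giving 3 unpaired electrons.

3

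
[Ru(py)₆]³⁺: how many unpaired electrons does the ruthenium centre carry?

Pyridine is neutral; balancing the +3 overall charge requires Ru(III).
Ruthenium is a group-8 element; Ru(III) is therefore d⁵.
The spin state decides the count: a 4d ion has a large Δₒ and is invariably low-spin.
An octahedral low-spin d⁵ ion is t₂g⁵e_g⁰, giving 1 unpaired electron.

1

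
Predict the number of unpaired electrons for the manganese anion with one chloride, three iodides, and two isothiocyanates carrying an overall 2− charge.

Summing ligand charges against the −2 overall charge gives an oxidation state of +4 for manganese.
Manganese is a group-7 element; Mn(IV) is therefore d³.
In an octahedral field the d³ configuration is t₂g³e_g⁰ (only one arrangement possible), giving 3 unpaired electrons.

3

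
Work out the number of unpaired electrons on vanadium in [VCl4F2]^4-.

3 unpaired electrons

Each chloride is −1; each fluoride is −1; balancing the −4 overall charge requires V(II).
Vanadium is a group-5 element; V(II) is therefore d³.
In an octahedral field the d³ configuration is t₂g³e_g⁰ (only one arrangement possible), giving 3 unpaired electrons.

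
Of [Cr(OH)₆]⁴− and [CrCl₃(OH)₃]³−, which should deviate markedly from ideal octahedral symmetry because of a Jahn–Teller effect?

[Cr(OH)₆]⁴−

[Cr(OH)₆]⁴−: Summing ligand charges against the −4 overall charge gives an oxidation state of +2 for chromium. Chromium is a group-6 element; Cr(II) is therefore d⁴. Hydroxide is a weak-field ligand for a first-row metal, so the complex is high-spin. The t₂g³e_g¹ (high-spin) configuration has an unevenly filled e_g set; the Jahn–Teller theorem predicts a tetragonal distortion (typically axial elongation) to lift the degeneracy.
[CrCl₃(OH)₃]³−: Ligand charges: each chloride is −1; each hydroxide is −1. With an overall charge of −3 the chromium centre must be in the +3 oxidation state. Chromium is a group-6 element; Cr(III) is therefore d³. The d³ configuration leaves the e_g set evenly filled (or empty) — no strong Jahn–Teller driving force.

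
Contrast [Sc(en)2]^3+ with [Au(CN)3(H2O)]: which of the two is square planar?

[Au(CN)3(H2O)]

For [Sc(en)2]^3+: Ligand charges: ethylenediamine is neutral. With an overall charge of +3 the scandium centre must be in the +3 oxidation state. Scandium is a group-3 element; Sc(III) is therefore d⁰. A d⁰ ion has no crystal-field stabilisation preference between square planar and tetrahedral, so four ligands adopt the sterically favoured tetrahedral geometry. → tetrahedral.
For [Au(CN)3(H2O)]: Ligand charges: each cyanide is −1; water is neutral. With an overall charge of 0 the gold centre must be in the +3 oxidation state. Gold is a group-11 element; Au(III) is therefore d⁸. A 5d d⁸ ion has a large crystal-field splitting; square planar leaves the high-energy d_{x²−y²} orbital empty and maximises CFSE. → square planar.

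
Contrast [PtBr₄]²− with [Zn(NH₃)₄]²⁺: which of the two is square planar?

For [PtBr₄]²−: Ligand charges: each bromide is −1. With an overall charge of −2 the platinum centre must be in the +2 oxidation state. Platinum is a group-10 element; Pt(II) is therefore d⁸. A 5d d⁸ ion has a large crystal-field splitting; square planar leaves the high-energy d_{x²−y²} orbital empty and maximises CFSE. → square planar.
For [Zn(NH₃)₄]²⁺: Ammonia is neutral; balancing the +2 overall charge requires Zn(II). Group 12 minus oxidation state 2 gives a d¹⁰ configuration. A d¹⁰ ion has no crystal-field stabilisation preference between square planar and tetrahedral, so four ligands adopt the sterically favoured tetrahedral geometry. → tetrahedral.

[PtBr₄]²−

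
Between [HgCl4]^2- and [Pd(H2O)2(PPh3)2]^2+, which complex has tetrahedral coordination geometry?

For [HgCl4]^2-: Summing ligand charges against the −2 overall charge gives an oxidation state of +2 for mercury. Group 12 minus oxidation state 2 gives a d¹⁰ configuration. A d¹⁰ ion has no crystal-field stabilisation preference between square planar and tetrahedral, so four ligands adopt the sterically favoured tetrahedral geometry. → tetrahedral.
For [Pd(H2O)2(PPh3)2]^2+: Summing ligand charges against the +2 overall charge gives an oxidation state of +2 for palladium. Pd sits in group 10, so the d-electron count is 10 − 2 = 8. A 4d d⁸ ion has a large crystal-field splitting; square planar leaves the high-energy d_{x²−y²} orbital empty and maximises CFSE. → square planar.

[HgCl4]^2-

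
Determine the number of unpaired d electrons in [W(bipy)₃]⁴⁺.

2,2′-bipyridine is neutral; balancing the +4 overall charge requires W(IV).
Tungsten is a group-6 element; W(IV) is therefore d².
Counting donor atoms: 3×2,2′-bipyridine (bidentate) → 6 donors. Coordination number = 6.
In an octahedral field the d² configuration is t₂g²e_g⁰ (only one arrangement possible), giving 2 unpaired electrons.

2 unpaired electrons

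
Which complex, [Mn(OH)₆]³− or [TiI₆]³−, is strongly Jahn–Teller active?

[Mn(OH)₆]³−

[Mn(OH)₆]³−: Summing ligand charges against the −3 overall charge gives an oxidation state of +3 for manganese. Group 7 minus oxidation state 3 gives a d⁴ configuration. Hydroxide is a weak-field ligand for a first-row metal, so the complex is high-spin. The t₂g³e_g¹ (high-spin) configuration has an unevenly filled e_g set; the Jahn–Teller theorem predicts a tetragonal distortion (typically axial elongation) to lift the degeneracy.
[TiI₆]³−: Each iodide is −1; balancing the −3 overall charge requires Ti(III). Titanium is a group-4 element; Ti(III) is therefore d¹. The d¹ configuration leaves the e_g set evenly filled (or empty) — no strong Jahn–Teller driving force.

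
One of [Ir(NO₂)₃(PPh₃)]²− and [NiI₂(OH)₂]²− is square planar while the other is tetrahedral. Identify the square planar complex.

For [Ir(NO₂)₃(PPh₃)]²−: Each nitro (N-bound nitrite) is −1; triphenylphosphine is neutral; balancing the −2 overall charge requires Ir(I). Ir sits in group 9, so the d-electron count is 9 − 1 = 8. A 5d d⁸ ion has a large crystal-field splitting; square planar leaves the high-energy d_{x²−y²} orbital empty and maximises CFSE. → square planar.
For [NiI₂(OH)₂]²−: Each iodide is −1; each hydroxide is −1; balancing the −2 overall charge requires Ni(II). Ni sits in group 10, so the d-electron count is 10 − 2 = 8. Hydroxide and iodide are weak-field ligands. With weak-field ligands the CFSE gain from square planar is small, so a 3d d⁸ ion takes the sterically preferred tetrahedral geometry. → tetrahedral.

[Ir(NO₂)₃(PPh₃)]²−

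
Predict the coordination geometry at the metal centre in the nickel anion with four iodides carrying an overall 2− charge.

Each iodide is −1; balancing the −2 overall charge requires Ni(II).
Nickel is a group-10 element; Ni(II) is therefore d⁸.
Coordination number: 4.
Iodide is a weak-field ligand.
With weak-field ligands the CFSE gain from square planar is small, so a 3d d⁸ ion takes the sterically preferred tetrahedral geometry.

tetrahedral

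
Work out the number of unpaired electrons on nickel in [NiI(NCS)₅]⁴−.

2 unpaired electrons

Ligand charges: each iodide is −1; each isothiocyanate is −1. With an overall charge of −4 the nickel centre must be in the +2 oxidation state.
Ni sits in group 10, so the d-electron count is 10 − 2 = 8.
In an octahedral field the d⁸ configuration is t₂g⁶e_g² (only one arrangement possible), giving 2 unpaired electrons.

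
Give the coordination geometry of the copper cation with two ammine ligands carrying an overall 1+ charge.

linear

Summing ligand charges against the +1 overall charge gives an oxidation state of +1 for copper.
Group 11 minus oxidation state 1 gives a d¹⁰ configuration.
Coordination number: 2.
A d¹⁰ ion with only two ligands adopts a linear arrangement (sp hybridisation; no CFSE preference).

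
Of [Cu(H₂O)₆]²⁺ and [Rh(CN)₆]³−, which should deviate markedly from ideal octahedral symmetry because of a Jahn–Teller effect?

[Cu(H₂O)₆]²⁺

[Cu(H₂O)₆]²⁺: Ligand charges: water is neutral. With an overall charge of +2 the copper centre must be in the +2 oxidation state. Cu sits in group 11, so the d-electron count is 11 − 2 = 9. The t₂g⁶e_g³ configuration has an unevenly filled e_g set; the Jahn–Teller theorem predicts a tetragonal distortion (typically axial elongation) to lift the degeneracy.
[Rh(CN)₆]³−: Each cyanide is −1; balancing the −3 overall charge requires Rh(III). Rhodium is a group-9 element; Rh(III) is therefore d⁶. A 4d ion has a large Δₒ and is invariably low-spin. The d⁶ configuration leaves the e_g set evenly filled (or empty) — no strong Jahn–Teller driving force.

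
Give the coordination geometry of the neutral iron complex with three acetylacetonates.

octahedral

Ligand charges: each acetylacetonate is −1. With an overall charge of 0 the iron centre must be in the +3 oxidation state.
Iron is a group-8 element; Fe(III) is therefore d⁵.
Counting donor atoms: 3×acetylacetonate (bidentate) → 6 donors. Coordination number = 6.
Six donors around a single metal centre give an octahedral coordination sphere.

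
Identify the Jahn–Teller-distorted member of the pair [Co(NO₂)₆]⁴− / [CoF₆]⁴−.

[Co(NO₂)₆]⁴−

[Co(NO₂)₆]⁴−: Summing ligand charges against the −4 overall charge gives an oxidation state of +2 for cobalt. Group 9 minus oxidation state 2 gives a d⁷ configuration. Nitro (N-bound nitrite) is a strong-field ligand (high in the spectrochemical series) for a first-row metal, so the complex is low-spin. The t₂g⁶e_g¹ (low-spin) configuration has an unevenly filled e_g set; the Jahn–Teller theorem predicts a tetragonal distortion (typically axial elongation) to lift the degeneracy.
[CoF₆]⁴−: Ligand charges: each fluoride is −1. With an overall charge of −4 the cobalt centre must be in the +2 oxidation state. Cobalt is a group-9 element; Co(II) is therefore d⁷. Fluoride is a weak-field ligand for a first-row metal, so the complex is high-spin. The d⁷ configuration leaves the e_g set evenly filled (or empty) — no strong Jahn–Teller driving force.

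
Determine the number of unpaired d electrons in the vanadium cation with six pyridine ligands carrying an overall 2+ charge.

Pyridine is neutral; balancing the +2 overall charge requires V(II).
V sits in group 5, so the d-electron count is 5 − 2 = 3.
In an octahedral field the d³ configuration is t₂g³e_g⁰ (only one arrangement possible), giving 3 unpaired electrons.

3 unpaired electrons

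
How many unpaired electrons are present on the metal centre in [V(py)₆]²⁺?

Ligand charges: pyridine is neutral. With an overall charge of +2 the vanadium centre must be in the +2 oxidation state.
Vanadium is a group-5 element; V(II) is therefore d³.
In an octahedral field the d³ configuration is t₂g³e_g⁰ (only one arrangement possible), giving 3 unpaired electrons.

3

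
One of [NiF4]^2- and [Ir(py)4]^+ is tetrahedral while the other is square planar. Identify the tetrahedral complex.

[NiF4]^2-

For [NiF4]^2-: Each fluoride is −1; balancing the −2 overall charge requires Ni(II). Ni sits in group 10, so the d-electron count is 10 − 2 = 8. Fluoride is a weak-field ligand. With weak-field ligands the CFSE gain from square planar is small, so a 3d d⁸ ion takes the sterically preferred tetrahedral geometry. → tetrahedral.
For [Ir(py)4]^+: Pyridine is neutral; balancing the +1 overall charge requires Ir(I). Ir sits in group 9, so the d-electron count is 9 − 1 = 8. A 5d d⁸ ion has a large crystal-field splitting; square planar leaves the high-energy d_{x²−y²} orbital empty and maximises CFSE. → square planar.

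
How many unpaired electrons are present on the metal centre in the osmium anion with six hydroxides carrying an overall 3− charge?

Ligand charges: each hydroxide is −1. With an overall charge of −3 the osmium centre must be in the +3 oxidation state.
Group 8 minus oxidation state 3 gives a d⁵ configuration.
The spin state decides the count: a 5d ion has a large Δₒ and is invariably low-spin.
An octahedral low-spin d⁵ ion is t₂g⁵e_g⁰, giving 1 unpaired electron.

1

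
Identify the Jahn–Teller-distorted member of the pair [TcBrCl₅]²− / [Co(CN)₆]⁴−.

[TcBrCl₅]²−: Each bromide is −1; each chloride is −1; balancing the −2 overall charge requires Tc(IV). Tc sits in group 7, so the d-electron count is 7 − 4 = 3. The d³ configuration leaves the e_g set evenly filled (or empty) — no strong Jahn–Teller driving force.
[Co(CN)₆]⁴−: Ligand charges: each cyanide is −1. With an overall charge of −4 the cobalt centre must be in the +2 oxidation state. Group 9 minus oxidation state 2 gives a d⁷ configuration. Cyanide is a strong-field ligand (high in the spectrochemical series) for a first-row metal, so the complex is low-spin. The t₂g⁶e_g¹ (low-spin) configuration has an unevenly filled e_g set; the Jahn–Teller theorem predicts a tetragonal distortion (typically axial elongation) to lift the degeneracy.

[Co(CN)₆]⁴−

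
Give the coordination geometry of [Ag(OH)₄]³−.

tetrahedral

Summing ligand charges against the −3 overall charge gives an oxidation state of +1 for silver.
Silver is a group-11 element; Ag(I) is therefore d¹⁰.
With 4 monodentate ligands the coordination number is 4.
A d¹⁰ ion has no crystal-field stabilisation preference between square planar and tetrahedral, so four ligands adopt the sterically favoured tetrahedral geometry.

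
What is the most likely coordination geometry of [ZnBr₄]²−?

Summing ligand charges against the −2 overall charge gives an oxidation state of +2 for zinc.
Zinc is a group-12 element; Zn(II) is therefore d¹⁰.
Coordination number: 4.
A d¹⁰ ion has no crystal-field stabilisation preference between square planar and tetrahedral, so four ligands adopt the sterically favoured tetrahedral geometry.

tetrahedral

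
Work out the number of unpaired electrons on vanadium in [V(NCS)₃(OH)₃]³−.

2

Ligand charges: each isothiocyanate is −1; each hydroxide is −1. With an overall charge of −3 the vanadium centre must be in the +3 oxidation state.
Vanadium is a group-5 element; V(III) is therefore d².
In an octahedral field the d² configuration is t₂g²e_g⁰ (only one arrangement possible), giving 2 unpaired electrons.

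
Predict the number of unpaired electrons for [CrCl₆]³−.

Summing ligand charges against the −3 overall charge gives an oxidation state of +3 for chromium.
Cr sits in group 6, so the d-electron count is 6 − 3 = 3.
In an octahedral field the d³ configuration is t₂g³e_g⁰ (only one arrangement possible), giving 3 unpaired electrons.

3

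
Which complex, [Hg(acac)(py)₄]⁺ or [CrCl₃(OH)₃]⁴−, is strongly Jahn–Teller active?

[Hg(acac)(py)₄]⁺: Summing ligand charges against the +1 overall charge gives an oxidation state of +2 for mercury. Mercury is a group-12 element; Hg(II) is therefore d¹⁰. The d¹⁰ configuration leaves the e_g set evenly filled (or empty) — no strong Jahn–Teller driving force.
[CrCl₃(OH)₃]⁴−: Summing ligand charges against the −4 overall charge gives an oxidation state of +2 for chromium. Group 6 minus oxidation state 2 gives a d⁴ configuration. Chloride and hydroxide are weak-field ligands for a first-row metal, so the complex is high-spin. The t₂g³e_g¹ (high-spin) configuration has an unevenly filled e_g set; the Jahn–Teller theorem predicts a tetragonal distortion (typically axial elongation) to lift the degeneracy.

[CrCl₃(OH)₃]⁴−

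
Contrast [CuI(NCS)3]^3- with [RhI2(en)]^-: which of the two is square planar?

For [CuI(NCS)3]^3-: Each iodide is −1; each isothiocyanate is −1; balancing the −3 overall charge requires Cu(I). Cu sits in group 11, so the d-electron count is 11 − 1 = 10. A d¹⁰ ion has no crystal-field stabilisation preference between square planar and tetrahedral, so four ligands adopt the sterically favoured tetrahedral geometry. → tetrahedral.
For [RhI2(en)]^-: Each iodide is −1; ethylenediamine is neutral; balancing the −1 overall charge requires Rh(I). Rhodium is a group-9 element; Rh(I) is therefore d⁸. A 4d d⁸ ion has a large crystal-field splitting; square planar leaves the high-energy d_{x²−y²} orbital empty and maximises CFSE. → square planar.

[RhI2(en)]^-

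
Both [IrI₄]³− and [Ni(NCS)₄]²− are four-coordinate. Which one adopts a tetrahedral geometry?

For [IrI₄]³−: Summing ligand charges against the −3 overall charge gives an oxidation state of +1 for iridium. Ir sits in group 9, so the d-electron count is 9 − 1 = 8. A 5d d⁸ ion has a large crystal-field splitting; square planar leaves the high-energy d_{x²−y²} orbital empty and maximises CFSE. → square planar.
For [Ni(NCS)₄]²−: Each isothiocyanate is −1; balancing the −2 overall charge requires Ni(II). Group 10 minus oxidation state 2 gives a d⁸ configuration. Isothiocyanate is a weak-field ligand. With weak-field ligands the CFSE gain from square planar is small, so a 3d d⁸ ion takes the sterically preferred tetrahedral geometry. → tetrahedral.

[Ni(NCS)₄]²−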